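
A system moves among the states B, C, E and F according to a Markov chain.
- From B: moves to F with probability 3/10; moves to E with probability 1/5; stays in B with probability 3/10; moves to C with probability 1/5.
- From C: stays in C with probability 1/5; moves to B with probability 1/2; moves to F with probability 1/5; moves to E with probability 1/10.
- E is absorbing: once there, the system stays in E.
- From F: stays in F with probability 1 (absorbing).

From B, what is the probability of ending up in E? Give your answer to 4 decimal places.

Let h(s) be the probability of absorption at E starting from transient state s. Then h(E) = 1 and h(F) = 0. By first-step analysis:
h(B) = 0.3·h(B) + 0.2·h(C) + 0.2·1 + 0.3·0
h(C) = 0.5·h(B) + 0.2·h(C) + 0.1·1 + 0.2·0
Solving: h(B) = 0.3913, h(C) = 0.3696.
Starting from B, the probability is 0.3913.

0.3913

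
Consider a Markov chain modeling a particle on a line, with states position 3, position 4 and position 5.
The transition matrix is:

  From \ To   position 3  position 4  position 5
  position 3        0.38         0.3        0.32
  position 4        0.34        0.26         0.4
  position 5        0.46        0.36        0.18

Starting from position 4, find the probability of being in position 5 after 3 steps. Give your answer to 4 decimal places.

Propagate the distribution vector 3 steps from position 4.
After 0 steps: (0.0000, 1.0000, 0.0000)
After 1 step: (0.3400, 0.2600, 0.4000)
After 2 steps: (0.4016, 0.3136, 0.2848)
After 3 steps: (0.3902, 0.3045, 0.3052)
P(in position 5 after 3 steps) = 0.3052

0.3052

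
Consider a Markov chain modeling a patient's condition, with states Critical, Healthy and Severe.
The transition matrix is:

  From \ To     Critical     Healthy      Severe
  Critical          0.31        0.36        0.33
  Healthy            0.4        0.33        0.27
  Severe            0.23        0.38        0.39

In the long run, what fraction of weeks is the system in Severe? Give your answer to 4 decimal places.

0.3283

Let the stationary distribution be π with π = πP and π_1 + π_2 + π_3 = 1.
π_1 = 0.31·π_1 + 0.4·π_2 + 0.23·π_3
π_2 = 0.36·π_1 + 0.33·π_2 + 0.38·π_3
Solving with the normalization constraint gives π = (0.3158, 0.3559, 0.3283).
So the stationary probability of Severe is 0.3283.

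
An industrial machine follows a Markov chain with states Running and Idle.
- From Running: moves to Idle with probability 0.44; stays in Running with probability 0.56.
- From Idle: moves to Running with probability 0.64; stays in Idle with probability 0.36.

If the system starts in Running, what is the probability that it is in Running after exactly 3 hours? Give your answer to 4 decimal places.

0.5924

Propagate the distribution vector 3 hours from Running.
After 0 hours: (1.0000, 0.0000)
After 1 hour: (0.5600, 0.4400)
After 2 hours: (0.5952, 0.4048)
After 3 hours: (0.5924, 0.4076)
P(in Running after 3 hours) = 0.5924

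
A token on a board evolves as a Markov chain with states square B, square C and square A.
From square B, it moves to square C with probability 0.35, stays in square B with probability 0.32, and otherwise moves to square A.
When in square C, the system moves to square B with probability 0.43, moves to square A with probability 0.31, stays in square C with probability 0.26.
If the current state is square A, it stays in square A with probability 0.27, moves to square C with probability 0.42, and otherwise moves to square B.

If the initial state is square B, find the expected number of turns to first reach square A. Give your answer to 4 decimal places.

3.0904

Let t(s) be the expected number of turns to first reach square A from state s, with t(square A) = 0. Conditioning on the first turn:
t(square B) = 1 + 0.32·t(square B) + 0.35·t(square C)
t(square C) = 1 + 0.43·t(square B) + 0.26·t(square C)
Solving: t(square B) = 3.0904, t(square C) = 3.1472.
Expected turns from square B to square A: 3.0904.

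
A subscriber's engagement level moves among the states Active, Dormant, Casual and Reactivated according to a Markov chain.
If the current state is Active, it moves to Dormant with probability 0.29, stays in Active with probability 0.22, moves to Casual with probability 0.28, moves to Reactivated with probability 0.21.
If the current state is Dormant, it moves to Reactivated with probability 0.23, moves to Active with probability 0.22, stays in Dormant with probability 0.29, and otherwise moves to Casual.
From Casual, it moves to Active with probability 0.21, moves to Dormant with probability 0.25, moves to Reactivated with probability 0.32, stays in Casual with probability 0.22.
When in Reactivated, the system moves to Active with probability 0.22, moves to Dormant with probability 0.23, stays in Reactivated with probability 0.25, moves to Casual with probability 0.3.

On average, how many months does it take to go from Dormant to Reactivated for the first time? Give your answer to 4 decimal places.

Let t(s) be the expected number of months to first reach Reactivated from state s, with t(Reactivated) = 0. Conditioning on the first month:
t(Active) = 1 + 0.22·t(Active) + 0.29·t(Dormant) + 0.28·t(Casual)
t(Dormant) = 1 + 0.22·t(Active) + 0.29·t(Dormant) + 0.26·t(Casual)
t(Casual) = 1 + 0.21·t(Active) + 0.25·t(Dormant) + 0.22·t(Casual)
Solving: t(Active) = 4.0972, t(Dormant) = 4.0237, t(Casual) = 3.6748.
Expected months from Dormant to Reactivated: 4.0237.

4.0237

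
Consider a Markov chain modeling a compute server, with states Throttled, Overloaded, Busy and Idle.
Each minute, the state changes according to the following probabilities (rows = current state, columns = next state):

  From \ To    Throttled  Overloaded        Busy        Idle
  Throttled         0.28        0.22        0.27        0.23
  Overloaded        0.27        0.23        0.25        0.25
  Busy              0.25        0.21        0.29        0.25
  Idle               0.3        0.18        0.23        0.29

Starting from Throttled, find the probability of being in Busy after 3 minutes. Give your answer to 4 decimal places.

0.2609

Propagate the distribution vector 3 minutes from Throttled.
After 0 minutes: (1.0000, 0.0000, 0.0000, 0.0000)
After 1 minute: (0.2800, 0.2200, 0.2700, 0.2300)
After 2 minutes: (0.2743, 0.2103, 0.2618, 0.2536)
After 3 minutes: (0.2751, 0.2093, 0.2609, 0.2547)
P(in Busy after 3 minutes) = 0.2609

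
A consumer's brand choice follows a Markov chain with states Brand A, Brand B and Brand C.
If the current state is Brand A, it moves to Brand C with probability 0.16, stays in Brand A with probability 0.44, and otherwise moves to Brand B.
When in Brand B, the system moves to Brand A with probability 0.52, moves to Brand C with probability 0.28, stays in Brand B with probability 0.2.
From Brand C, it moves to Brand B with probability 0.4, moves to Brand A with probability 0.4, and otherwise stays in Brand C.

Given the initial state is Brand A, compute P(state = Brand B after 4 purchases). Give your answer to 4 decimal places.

Propagate the distribution vector 4 purchases from Brand A.
After 0 purchases: (1.0000, 0.0000, 0.0000)
After 1 purchase: (0.4400, 0.4000, 0.1600)
After 2 purchases: (0.4656, 0.3200, 0.2144)
After 3 purchases: (0.4570, 0.3360, 0.2070)
After 4 purchases: (0.4586, 0.3328, 0.2086)
P(in Brand B after 4 purchases) = 0.3328

0.3328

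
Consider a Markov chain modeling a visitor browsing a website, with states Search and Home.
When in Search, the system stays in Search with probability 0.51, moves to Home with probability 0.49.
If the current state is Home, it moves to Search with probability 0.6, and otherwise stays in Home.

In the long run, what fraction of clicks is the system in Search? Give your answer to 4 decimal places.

Let the stationary distribution be π with π = πP and π_1 + π_2 = 1.
π_1 = 0.51·π_1 + 0.6·π_2
Solving with the normalization constraint gives π = (0.5505, 0.4495).
So the stationary probability of Search is 0.5505.

0.5505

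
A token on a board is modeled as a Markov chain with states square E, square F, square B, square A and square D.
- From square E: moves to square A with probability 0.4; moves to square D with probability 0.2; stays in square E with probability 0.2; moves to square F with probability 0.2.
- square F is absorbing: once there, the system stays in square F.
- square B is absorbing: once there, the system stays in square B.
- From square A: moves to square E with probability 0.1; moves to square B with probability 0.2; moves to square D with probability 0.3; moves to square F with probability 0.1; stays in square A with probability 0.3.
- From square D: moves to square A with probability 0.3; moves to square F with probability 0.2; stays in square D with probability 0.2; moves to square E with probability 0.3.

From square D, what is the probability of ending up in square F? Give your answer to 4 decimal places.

Let h(s) be the probability of absorption at square F starting from transient state s. Then h(square F) = 1 and h(square B) = 0. By first-step analysis:
h(square E) = 0.2·h(square E) + 0.2·1 + 0.4·h(square A) + 0.2·h(square D)
h(square A) = 0.1·h(square E) + 0.1·1 + 0.2·0 + 0.3·h(square A) + 0.3·h(square D)
h(square D) = 0.3·h(square E) + 0.2·1 + 0.3·h(square A) + 0.2·h(square D)
Solving: h(square E) = 0.7077, h(square A) = 0.5538, h(square D) = 0.7231.
Starting from square D, the probability is 0.7231.

0.7231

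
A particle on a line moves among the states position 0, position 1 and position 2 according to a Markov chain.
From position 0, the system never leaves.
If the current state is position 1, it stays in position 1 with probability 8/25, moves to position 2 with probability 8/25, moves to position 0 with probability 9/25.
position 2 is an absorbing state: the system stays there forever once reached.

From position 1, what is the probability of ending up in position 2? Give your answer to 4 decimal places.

0.4706

Let h(s) be the probability of absorption at position 2 starting from transient state s. Then h(position 2) = 1 and h(position 0) = 0. By first-step analysis:
h(position 1) = 0.36·0 + 0.32·h(position 1) + 0.32·1
Solving: h(position 1) = 0.4706.
Starting from position 1, the probability is 0.4706.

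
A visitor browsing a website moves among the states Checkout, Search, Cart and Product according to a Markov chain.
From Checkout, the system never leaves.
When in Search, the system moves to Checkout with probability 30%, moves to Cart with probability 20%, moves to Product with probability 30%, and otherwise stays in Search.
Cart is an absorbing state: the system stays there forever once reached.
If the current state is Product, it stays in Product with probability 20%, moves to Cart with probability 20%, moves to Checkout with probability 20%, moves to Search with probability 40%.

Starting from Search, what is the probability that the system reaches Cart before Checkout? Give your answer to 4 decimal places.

0.4231

Let h(s) be the probability of absorption at Cart starting from transient state s. Then h(Cart) = 1 and h(Checkout) = 0. By first-step analysis:
h(Search) = 0.3·0 + 0.2·h(Search) + 0.2·1 + 0.3·h(Product)
h(Product) = 0.2·0 + 0.4·h(Search) + 0.2·1 + 0.2·h(Product)
Solving: h(Search) = 0.4231, h(Product) = 0.4615.
Starting from Search, the probability is 0.4231.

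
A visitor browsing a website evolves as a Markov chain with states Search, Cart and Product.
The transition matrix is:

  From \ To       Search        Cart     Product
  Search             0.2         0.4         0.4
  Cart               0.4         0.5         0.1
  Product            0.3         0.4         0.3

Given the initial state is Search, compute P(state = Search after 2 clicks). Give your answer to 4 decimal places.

0.3200

Sum over the intermediate state after 1 click:
P = P(Search→Search)·P(Search→Search) + P(Search→Cart)·P(Cart→Search) + P(Search→Product)·P(Product→Search)
  = 0.2×0.2 + 0.4×0.4 + 0.4×0.3
  = 0.0400 + 0.1600 + 0.1200 = 0.3200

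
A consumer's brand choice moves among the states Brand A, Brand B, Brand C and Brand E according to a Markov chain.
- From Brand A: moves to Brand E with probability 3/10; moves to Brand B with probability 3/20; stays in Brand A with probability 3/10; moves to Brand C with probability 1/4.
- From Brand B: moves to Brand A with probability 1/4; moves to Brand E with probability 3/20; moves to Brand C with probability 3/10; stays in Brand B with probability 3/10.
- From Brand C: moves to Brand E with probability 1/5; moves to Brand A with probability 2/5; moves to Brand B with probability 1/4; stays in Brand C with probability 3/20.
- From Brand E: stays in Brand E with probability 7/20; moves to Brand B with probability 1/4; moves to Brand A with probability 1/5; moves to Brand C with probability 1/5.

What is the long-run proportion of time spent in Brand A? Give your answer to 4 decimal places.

Let the stationary distribution be π with π = πP and π_1 + π_2 + π_3 + π_4 = 1.
π_1 = 0.3·π_1 + 0.25·π_2 + 0.4·π_3 + 0.2·π_4
π_2 = 0.15·π_1 + 0.3·π_2 + 0.25·π_3 + 0.25·π_4
π_3 = 0.25·π_1 + 0.3·π_2 + 0.15·π_3 + 0.2·π_4
Solving with the normalization constraint gives π = (0.2855, 0.2331, 0.2263, 0.2552).
So the stationary probability of Brand A is 0.2855.

0.2855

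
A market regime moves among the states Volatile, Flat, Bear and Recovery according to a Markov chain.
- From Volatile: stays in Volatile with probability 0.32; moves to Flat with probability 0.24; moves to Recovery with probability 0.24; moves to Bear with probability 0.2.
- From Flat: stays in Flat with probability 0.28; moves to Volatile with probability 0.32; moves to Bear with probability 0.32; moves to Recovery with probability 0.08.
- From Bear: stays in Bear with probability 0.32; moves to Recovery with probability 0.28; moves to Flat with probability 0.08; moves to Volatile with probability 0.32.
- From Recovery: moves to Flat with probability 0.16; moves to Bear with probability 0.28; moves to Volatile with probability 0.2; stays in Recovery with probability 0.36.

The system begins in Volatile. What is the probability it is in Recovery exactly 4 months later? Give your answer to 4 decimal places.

Propagate the distribution vector 4 months from Volatile.
After 0 months: (1.0000, 0.0000, 0.0000, 0.0000)
After 1 month: (0.3200, 0.2400, 0.2000, 0.2400)
After 2 months: (0.2912, 0.1984, 0.2720, 0.2384)
After 3 months: (0.2914, 0.1853, 0.2755, 0.2477)
After 4 months: (0.2903, 0.1835, 0.2751, 0.2511)
P(in Recovery after 4 months) = 0.2511

0.2511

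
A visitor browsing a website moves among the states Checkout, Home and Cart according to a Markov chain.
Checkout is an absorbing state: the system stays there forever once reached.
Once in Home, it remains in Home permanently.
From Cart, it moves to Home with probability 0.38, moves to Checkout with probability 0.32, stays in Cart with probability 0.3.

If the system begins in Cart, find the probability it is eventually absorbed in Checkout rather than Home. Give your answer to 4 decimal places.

Let h(s) be the probability of absorption at Checkout starting from transient state s. Then h(Checkout) = 1 and h(Home) = 0. By first-step analysis:
h(Cart) = 0.32·1 + 0.38·0 + 0.3·h(Cart)
Solving: h(Cart) = 0.4571.
Starting from Cart, the probability is 0.4571.

0.4571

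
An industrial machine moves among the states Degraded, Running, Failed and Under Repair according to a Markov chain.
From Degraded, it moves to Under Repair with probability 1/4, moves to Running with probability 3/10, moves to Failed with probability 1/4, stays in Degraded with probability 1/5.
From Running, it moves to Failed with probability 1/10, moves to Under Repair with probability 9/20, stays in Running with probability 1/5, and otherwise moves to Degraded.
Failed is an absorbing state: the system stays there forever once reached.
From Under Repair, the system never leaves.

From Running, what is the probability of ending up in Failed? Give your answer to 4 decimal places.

0.2522

Let h(s) be the probability of absorption at Failed starting from transient state s. Then h(Failed) = 1 and h(Under Repair) = 0. By first-step analysis:
h(Degraded) = 0.2·h(Degraded) + 0.3·h(Running) + 0.25·1 + 0.25·0
h(Running) = 0.25·h(Degraded) + 0.2·h(Running) + 0.1·1 + 0.45·0
Solving: h(Degraded) = 0.4071, h(Running) = 0.2522.
Starting from Running, the probability is 0.2522.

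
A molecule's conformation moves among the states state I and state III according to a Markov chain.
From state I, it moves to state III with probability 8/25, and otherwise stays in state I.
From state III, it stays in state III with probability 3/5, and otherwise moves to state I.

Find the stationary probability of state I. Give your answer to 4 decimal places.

0.5556

Let the stationary distribution be π with π = πP and π_1 + π_2 = 1.
π_1 = 0.68·π_1 + 0.4·π_2
Solving with the normalization constraint gives π = (0.5556, 0.4444).
So the stationary probability of state I is 0.5556.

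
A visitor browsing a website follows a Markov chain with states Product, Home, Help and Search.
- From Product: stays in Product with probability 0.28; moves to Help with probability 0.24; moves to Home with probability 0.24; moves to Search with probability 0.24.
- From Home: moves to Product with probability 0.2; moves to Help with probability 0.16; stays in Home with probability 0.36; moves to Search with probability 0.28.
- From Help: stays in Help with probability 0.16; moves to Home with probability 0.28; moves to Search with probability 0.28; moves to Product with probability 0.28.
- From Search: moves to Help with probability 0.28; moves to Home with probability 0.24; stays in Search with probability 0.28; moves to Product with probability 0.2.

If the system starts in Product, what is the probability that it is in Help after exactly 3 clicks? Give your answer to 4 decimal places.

Propagate the distribution vector 3 clicks from Product.
After 0 clicks: (1.0000, 0.0000, 0.0000, 0.0000)
After 1 click: (0.2800, 0.2400, 0.2400, 0.2400)
After 2 clicks: (0.2416, 0.2784, 0.2112, 0.2688)
After 3 clicks: (0.2362, 0.2819, 0.2116, 0.2703)
P(in Help after 3 clicks) = 0.2116

0.2116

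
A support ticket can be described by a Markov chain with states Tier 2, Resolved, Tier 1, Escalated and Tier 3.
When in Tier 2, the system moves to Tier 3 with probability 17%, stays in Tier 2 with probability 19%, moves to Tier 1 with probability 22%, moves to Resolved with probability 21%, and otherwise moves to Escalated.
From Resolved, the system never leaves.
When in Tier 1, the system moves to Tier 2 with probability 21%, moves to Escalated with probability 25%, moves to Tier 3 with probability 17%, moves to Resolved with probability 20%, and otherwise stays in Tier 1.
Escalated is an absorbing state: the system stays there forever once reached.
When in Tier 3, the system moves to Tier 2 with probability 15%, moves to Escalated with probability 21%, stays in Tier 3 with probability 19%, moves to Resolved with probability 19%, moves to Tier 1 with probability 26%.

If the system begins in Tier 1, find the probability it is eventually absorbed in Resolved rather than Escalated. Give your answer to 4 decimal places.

0.4598

Let h(s) be the probability of absorption at Resolved starting from transient state s. Then h(Resolved) = 1 and h(Escalated) = 0. By first-step analysis:
h(Tier 2) = 0.19·h(Tier 2) + 0.21·1 + 0.22·h(Tier 1) + 0.21·0 + 0.17·h(Tier 3)
h(Tier 1) = 0.21·h(Tier 2) + 0.2·1 + 0.17·h(Tier 1) + 0.25·0 + 0.17·h(Tier 3)
h(Tier 3) = 0.15·h(Tier 2) + 0.19·1 + 0.26·h(Tier 1) + 0.21·0 + 0.19·h(Tier 3)
Solving: h(Tier 2) = 0.4831, h(Tier 1) = 0.4598, h(Tier 3) = 0.4716.
Starting from Tier 1, the probability is 0.4598.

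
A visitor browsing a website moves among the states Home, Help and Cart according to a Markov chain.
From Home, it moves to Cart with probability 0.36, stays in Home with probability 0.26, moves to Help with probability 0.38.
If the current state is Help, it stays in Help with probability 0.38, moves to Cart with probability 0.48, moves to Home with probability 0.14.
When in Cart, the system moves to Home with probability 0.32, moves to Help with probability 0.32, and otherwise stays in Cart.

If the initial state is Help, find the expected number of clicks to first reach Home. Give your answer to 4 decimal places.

Let t(s) be the expected number of clicks to first reach Home from state s, with t(Home) = 0. Conditioning on the first click:
t(Help) = 1 + 0.38·t(Help) + 0.48·t(Cart)
t(Cart) = 1 + 0.32·t(Help) + 0.36·t(Cart)
Solving: t(Help) = 4.6053, t(Cart) = 3.8651.
Expected clicks from Help to Home: 4.6053.

4.6053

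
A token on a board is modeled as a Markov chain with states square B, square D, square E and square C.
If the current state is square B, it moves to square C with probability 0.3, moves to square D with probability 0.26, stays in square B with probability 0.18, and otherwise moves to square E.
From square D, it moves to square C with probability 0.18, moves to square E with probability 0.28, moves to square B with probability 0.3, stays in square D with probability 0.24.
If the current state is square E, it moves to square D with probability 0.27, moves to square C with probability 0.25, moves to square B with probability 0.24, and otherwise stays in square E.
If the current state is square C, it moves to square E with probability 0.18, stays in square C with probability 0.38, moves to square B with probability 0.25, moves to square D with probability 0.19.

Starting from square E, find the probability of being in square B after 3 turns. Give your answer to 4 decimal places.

Propagate the distribution vector 3 turns from square E.
After 0 turns: (0.0000, 0.0000, 1.0000, 0.0000)
After 1 turn: (0.2400, 0.2700, 0.2400, 0.2500)
After 2 turns: (0.2443, 0.2395, 0.2406, 0.2756)
After 3 turns: (0.2425, 0.2383, 0.2379, 0.2813)
P(in square B after 3 turns) = 0.2425

0.2425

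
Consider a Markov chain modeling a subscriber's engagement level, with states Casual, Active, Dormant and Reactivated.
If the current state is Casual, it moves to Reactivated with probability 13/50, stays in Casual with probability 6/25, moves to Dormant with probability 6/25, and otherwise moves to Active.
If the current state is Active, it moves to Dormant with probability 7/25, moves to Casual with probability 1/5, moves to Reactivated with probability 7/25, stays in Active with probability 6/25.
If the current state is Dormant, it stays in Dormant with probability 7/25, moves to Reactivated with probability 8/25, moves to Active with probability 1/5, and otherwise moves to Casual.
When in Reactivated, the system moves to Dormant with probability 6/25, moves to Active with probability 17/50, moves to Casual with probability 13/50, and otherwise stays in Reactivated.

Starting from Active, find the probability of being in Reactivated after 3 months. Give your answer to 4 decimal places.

0.2555

Propagate the distribution vector 3 months from Active.
After 0 months: (0.0000, 1.0000, 0.0000, 0.0000)
After 1 month: (0.2000, 0.2400, 0.2800, 0.2800)
After 2 months: (0.2248, 0.2608, 0.2608, 0.2536)
After 3 months: (0.2242, 0.2594, 0.2609, 0.2555)
P(in Reactivated after 3 months) = 0.2555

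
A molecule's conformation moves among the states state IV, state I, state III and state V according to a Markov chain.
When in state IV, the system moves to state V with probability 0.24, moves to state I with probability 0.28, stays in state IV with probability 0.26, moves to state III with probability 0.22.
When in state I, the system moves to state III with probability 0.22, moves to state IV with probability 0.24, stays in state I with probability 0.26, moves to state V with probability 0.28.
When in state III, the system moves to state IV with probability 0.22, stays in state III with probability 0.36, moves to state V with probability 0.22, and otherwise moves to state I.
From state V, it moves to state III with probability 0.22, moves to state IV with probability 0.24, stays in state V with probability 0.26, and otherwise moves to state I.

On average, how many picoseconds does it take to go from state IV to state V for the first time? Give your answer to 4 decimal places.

Let t(s) be the expected number of picoseconds to first reach state V from state s, with t(state V) = 0. Conditioning on the first picosecond:
t(state IV) = 1 + 0.26·t(state IV) + 0.28·t(state I) + 0.22·t(state III)
t(state I) = 1 + 0.24·t(state IV) + 0.26·t(state I) + 0.22·t(state III)
t(state III) = 1 + 0.22·t(state IV) + 0.2·t(state I) + 0.36·t(state III)
Solving: t(state IV) = 4.0806, t(state I) = 3.9206, t(state III) = 4.1904.
Expected picoseconds from state IV to state V: 4.0806.

4.0806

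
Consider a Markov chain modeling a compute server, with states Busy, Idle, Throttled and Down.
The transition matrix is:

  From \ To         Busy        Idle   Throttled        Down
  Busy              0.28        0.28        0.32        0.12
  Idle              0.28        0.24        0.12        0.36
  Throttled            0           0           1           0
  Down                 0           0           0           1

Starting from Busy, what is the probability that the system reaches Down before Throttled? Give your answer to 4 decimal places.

Let h(s) be the probability of absorption at Down starting from transient state s. Then h(Down) = 1 and h(Throttled) = 0. By first-step analysis:
h(Busy) = 0.28·h(Busy) + 0.28·h(Idle) + 0.32·0 + 0.12·1
h(Idle) = 0.28·h(Busy) + 0.24·h(Idle) + 0.12·0 + 0.36·1
Solving: h(Busy) = 0.4096, h(Idle) = 0.6246.
Starting from Busy, the probability is 0.4096.

0.4096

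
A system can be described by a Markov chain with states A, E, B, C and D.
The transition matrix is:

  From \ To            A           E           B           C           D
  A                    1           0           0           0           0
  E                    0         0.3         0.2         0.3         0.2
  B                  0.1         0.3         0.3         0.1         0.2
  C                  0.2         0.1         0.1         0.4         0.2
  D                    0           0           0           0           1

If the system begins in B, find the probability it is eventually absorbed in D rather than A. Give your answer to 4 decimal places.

Let h(s) be the probability of absorption at D starting from transient state s. Then h(D) = 1 and h(A) = 0. By first-step analysis:
h(E) = 0.3·h(E) + 0.2·h(B) + 0.3·h(C) + 0.2·1
h(B) = 0.1·0 + 0.3·h(E) + 0.3·h(B) + 0.1·h(C) + 0.2·1
h(C) = 0.2·0 + 0.1·h(E) + 0.1·h(B) + 0.4·h(C) + 0.2·1
Solving: h(E) = 0.7215, h(B) = 0.6758, h(C) = 0.5662.
Starting from B, the probability is 0.6758.

0.6758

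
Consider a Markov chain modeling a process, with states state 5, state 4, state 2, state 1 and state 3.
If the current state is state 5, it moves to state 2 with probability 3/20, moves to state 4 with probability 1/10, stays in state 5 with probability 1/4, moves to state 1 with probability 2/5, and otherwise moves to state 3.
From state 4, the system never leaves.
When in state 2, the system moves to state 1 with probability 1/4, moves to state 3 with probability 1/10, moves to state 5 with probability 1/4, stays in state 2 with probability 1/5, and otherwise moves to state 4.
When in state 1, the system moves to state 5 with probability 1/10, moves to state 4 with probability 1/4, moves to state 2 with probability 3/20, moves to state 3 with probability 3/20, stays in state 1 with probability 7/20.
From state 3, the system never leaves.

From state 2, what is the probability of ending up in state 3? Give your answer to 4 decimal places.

0.3718

Let h(s) be the probability of absorption at state 3 starting from transient state s. Then h(state 3) = 1 and h(state 4) = 0. By first-step analysis:
h(state 5) = 0.25·h(state 5) + 0.1·0 + 0.15·h(state 2) + 0.4·h(state 1) + 0.1·1
h(state 2) = 0.25·h(state 5) + 0.2·0 + 0.2·h(state 2) + 0.25·h(state 1) + 0.1·1
h(state 1) = 0.1·h(state 5) + 0.25·0 + 0.15·h(state 2) + 0.35·h(state 1) + 0.15·1
Solving: h(state 5) = 0.4102, h(state 2) = 0.3718, h(state 1) = 0.3797.
Starting from state 2, the probability is 0.3718.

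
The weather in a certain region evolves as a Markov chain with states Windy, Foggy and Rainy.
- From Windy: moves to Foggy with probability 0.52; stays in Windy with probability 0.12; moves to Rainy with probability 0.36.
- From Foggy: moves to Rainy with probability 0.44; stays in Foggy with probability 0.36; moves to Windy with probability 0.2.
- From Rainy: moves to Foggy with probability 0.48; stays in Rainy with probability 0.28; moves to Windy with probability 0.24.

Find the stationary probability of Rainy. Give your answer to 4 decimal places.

0.3656

Let the stationary distribution be π with π = πP and π_1 + π_2 + π_3 = 1.
π_1 = 0.12·π_1 + 0.2·π_2 + 0.24·π_3
π_2 = 0.52·π_1 + 0.36·π_2 + 0.48·π_3
Solving with the normalization constraint gives π = (0.1987, 0.4357, 0.3656).
So the stationary probability of Rainy is 0.3656.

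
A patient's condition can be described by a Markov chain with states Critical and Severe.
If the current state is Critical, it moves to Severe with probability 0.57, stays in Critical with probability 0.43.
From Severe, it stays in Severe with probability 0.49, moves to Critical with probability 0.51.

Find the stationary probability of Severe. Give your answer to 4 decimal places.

Let the stationary distribution be π with π = πP and π_1 + π_2 = 1.
π_1 = 0.43·π_1 + 0.51·π_2
Solving with the normalization constraint gives π = (0.4722, 0.5278).
So the stationary probability of Severe is 0.5278.

0.5278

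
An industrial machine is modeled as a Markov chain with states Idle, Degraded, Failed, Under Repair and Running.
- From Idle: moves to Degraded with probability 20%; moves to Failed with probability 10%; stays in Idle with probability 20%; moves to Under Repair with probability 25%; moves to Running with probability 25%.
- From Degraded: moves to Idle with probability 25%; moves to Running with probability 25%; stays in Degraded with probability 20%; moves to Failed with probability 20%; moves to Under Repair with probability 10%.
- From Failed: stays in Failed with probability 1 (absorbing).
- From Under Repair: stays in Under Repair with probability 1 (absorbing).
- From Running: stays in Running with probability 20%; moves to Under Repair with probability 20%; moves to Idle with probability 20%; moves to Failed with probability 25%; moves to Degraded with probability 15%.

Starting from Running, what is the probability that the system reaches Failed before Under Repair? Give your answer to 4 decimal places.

0.5207

Let h(s) be the probability of absorption at Failed starting from transient state s. Then h(Failed) = 1 and h(Under Repair) = 0. By first-step analysis:
h(Idle) = 0.2·h(Idle) + 0.2·h(Degraded) + 0.1·1 + 0.25·0 + 0.25·h(Running)
h(Degraded) = 0.25·h(Idle) + 0.2·h(Degraded) + 0.2·1 + 0.1·0 + 0.25·h(Running)
h(Running) = 0.2·h(Idle) + 0.15·h(Degraded) + 0.25·1 + 0.2·0 + 0.2·h(Running)
Solving: h(Idle) = 0.4240, h(Degraded) = 0.5452, h(Running) = 0.5207.
Starting from Running, the probability is 0.5207.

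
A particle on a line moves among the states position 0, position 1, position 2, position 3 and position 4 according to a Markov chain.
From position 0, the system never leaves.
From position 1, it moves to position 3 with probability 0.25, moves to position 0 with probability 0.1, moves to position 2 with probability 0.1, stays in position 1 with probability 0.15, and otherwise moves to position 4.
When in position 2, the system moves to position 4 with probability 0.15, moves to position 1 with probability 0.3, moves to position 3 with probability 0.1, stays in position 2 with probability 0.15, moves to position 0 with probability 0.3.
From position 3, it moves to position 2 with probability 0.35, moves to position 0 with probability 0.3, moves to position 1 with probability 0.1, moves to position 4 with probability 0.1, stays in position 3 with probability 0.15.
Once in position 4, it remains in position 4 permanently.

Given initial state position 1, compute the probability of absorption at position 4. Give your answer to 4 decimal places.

0.6331

Let h(s) be the probability of absorption at position 4 starting from transient state s. Then h(position 4) = 1 and h(position 0) = 0. By first-step analysis:
h(position 1) = 0.1·0 + 0.15·h(position 1) + 0.1·h(position 2) + 0.25·h(position 3) + 0.4·1
h(position 2) = 0.3·0 + 0.3·h(position 1) + 0.15·h(position 2) + 0.1·h(position 3) + 0.15·1
h(position 3) = 0.3·0 + 0.1·h(position 1) + 0.35·h(position 2) + 0.15·h(position 3) + 0.1·1
Solving: h(position 1) = 0.6331, h(position 2) = 0.4440, h(position 3) = 0.3750.
Starting from position 1, the probability is 0.6331.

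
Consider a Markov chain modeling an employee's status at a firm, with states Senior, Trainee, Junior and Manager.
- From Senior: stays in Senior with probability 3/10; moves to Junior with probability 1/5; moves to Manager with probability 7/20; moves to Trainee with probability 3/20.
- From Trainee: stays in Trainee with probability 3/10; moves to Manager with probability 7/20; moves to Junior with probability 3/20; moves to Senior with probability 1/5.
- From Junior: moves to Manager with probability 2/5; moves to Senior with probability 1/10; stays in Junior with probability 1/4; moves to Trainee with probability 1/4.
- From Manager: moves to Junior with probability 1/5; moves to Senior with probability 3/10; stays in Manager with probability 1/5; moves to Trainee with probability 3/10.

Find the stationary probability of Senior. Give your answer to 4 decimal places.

Let the stationary distribution be π with π = πP and π_1 + π_2 + π_3 + π_4 = 1.
π_1 = 0.3·π_1 + 0.2·π_2 + 0.1·π_3 + 0.3·π_4
π_2 = 0.15·π_1 + 0.3·π_2 + 0.25·π_3 + 0.3·π_4
π_3 = 0.2·π_1 + 0.15·π_2 + 0.25·π_3 + 0.2·π_4
Solving with the normalization constraint gives π = (0.2351, 0.2549, 0.1971, 0.3129).
So the stationary probability of Senior is 0.2351.

0.2351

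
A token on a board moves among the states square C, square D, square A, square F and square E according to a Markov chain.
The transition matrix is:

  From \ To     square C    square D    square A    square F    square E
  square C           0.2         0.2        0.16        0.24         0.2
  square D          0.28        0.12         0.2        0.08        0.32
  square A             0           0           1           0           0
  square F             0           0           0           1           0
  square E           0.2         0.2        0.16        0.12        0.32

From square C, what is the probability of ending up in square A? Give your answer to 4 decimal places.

Let h(s) be the probability of absorption at square A starting from transient state s. Then h(square A) = 1 and h(square F) = 0. By first-step analysis:
h(square C) = 0.2·h(square C) + 0.2·h(square D) + 0.16·1 + 0.24·0 + 0.2·h(square E)
h(square D) = 0.28·h(square C) + 0.12·h(square D) + 0.2·1 + 0.08·0 + 0.32·h(square E)
h(square E) = 0.2·h(square C) + 0.2·h(square D) + 0.16·1 + 0.12·0 + 0.32·h(square E)
Solving: h(square C) = 0.4818, h(square D) = 0.5797, h(square E) = 0.5475.
Starting from square C, the probability is 0.4818.

0.4818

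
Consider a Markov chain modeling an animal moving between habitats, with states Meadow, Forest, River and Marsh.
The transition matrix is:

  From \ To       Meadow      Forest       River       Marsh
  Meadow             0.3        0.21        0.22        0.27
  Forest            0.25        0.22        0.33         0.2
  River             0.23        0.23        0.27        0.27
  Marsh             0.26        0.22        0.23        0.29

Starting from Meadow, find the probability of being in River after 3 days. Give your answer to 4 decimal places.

Propagate the distribution vector 3 days from Meadow.
After 0 days: (1.0000, 0.0000, 0.0000, 0.0000)
After 1 day: (0.3000, 0.2100, 0.2200, 0.2700)
After 2 days: (0.2633, 0.2192, 0.2568, 0.2607)
After 3 days: (0.2606, 0.2199, 0.2596, 0.2599)
P(in River after 3 days) = 0.2596

0.2596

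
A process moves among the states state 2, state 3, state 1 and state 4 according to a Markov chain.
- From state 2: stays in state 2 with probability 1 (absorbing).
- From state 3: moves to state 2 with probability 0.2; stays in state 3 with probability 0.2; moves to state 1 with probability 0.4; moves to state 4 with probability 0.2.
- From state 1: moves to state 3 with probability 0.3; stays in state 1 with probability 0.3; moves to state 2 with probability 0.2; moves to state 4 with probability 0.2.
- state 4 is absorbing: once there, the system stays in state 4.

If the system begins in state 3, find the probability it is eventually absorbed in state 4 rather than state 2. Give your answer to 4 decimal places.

Let h(s) be the probability of absorption at state 4 starting from transient state s. Then h(state 4) = 1 and h(state 2) = 0. By first-step analysis:
h(state 3) = 0.2·0 + 0.2·h(state 3) + 0.4·h(state 1) + 0.2·1
h(state 1) = 0.2·0 + 0.3·h(state 3) + 0.3·h(state 1) + 0.2·1
Solving: h(state 3) = 0.5000, h(state 1) = 0.5000.
Starting from state 3, the probability is 0.5000.

0.5000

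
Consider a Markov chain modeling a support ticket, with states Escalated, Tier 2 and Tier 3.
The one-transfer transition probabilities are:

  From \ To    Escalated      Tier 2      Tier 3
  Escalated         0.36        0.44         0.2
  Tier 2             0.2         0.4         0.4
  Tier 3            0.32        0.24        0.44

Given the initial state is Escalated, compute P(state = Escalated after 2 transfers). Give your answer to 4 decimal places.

0.2816

Sum over the intermediate state after 1 transfer:
P = P(Escalated→Escalated)·P(Escalated→Escalated) + P(Escalated→Tier 2)·P(Tier 2→Escalated) + P(Escalated→Tier 3)·P(Tier 3→Escalated)
  = 0.36×0.36 + 0.44×0.2 + 0.2×0.32
  = 0.1296 + 0.0880 + 0.0640 = 0.2816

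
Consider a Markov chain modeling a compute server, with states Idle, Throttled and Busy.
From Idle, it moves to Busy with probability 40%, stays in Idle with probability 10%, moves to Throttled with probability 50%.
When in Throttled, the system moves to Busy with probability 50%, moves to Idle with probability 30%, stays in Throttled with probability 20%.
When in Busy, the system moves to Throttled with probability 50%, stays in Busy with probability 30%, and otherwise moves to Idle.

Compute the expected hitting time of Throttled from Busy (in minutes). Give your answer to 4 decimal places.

Let t(s) be the expected number of minutes to first reach Throttled from state s, with t(Throttled) = 0. Conditioning on the first minute:
t(Idle) = 1 + 0.1·t(Idle) + 0.4·t(Busy)
t(Busy) = 1 + 0.2·t(Idle) + 0.3·t(Busy)
Solving: t(Idle) = 2.0000, t(Busy) = 2.0000.
Expected minutes from Busy to Throttled: 2.0000.

2.0000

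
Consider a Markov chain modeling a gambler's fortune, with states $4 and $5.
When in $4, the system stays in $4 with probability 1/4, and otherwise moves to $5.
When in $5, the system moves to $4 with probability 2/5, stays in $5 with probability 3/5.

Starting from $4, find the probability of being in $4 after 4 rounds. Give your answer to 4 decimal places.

Propagate the distribution vector 4 rounds from $4.
After 0 rounds: (1.0000, 0.0000)
After 1 round: (0.2500, 0.7500)
After 2 rounds: (0.3625, 0.6375)
After 3 rounds: (0.3456, 0.6544)
After 4 rounds: (0.3482, 0.6518)
P(in $4 after 4 rounds) = 0.3482

0.3482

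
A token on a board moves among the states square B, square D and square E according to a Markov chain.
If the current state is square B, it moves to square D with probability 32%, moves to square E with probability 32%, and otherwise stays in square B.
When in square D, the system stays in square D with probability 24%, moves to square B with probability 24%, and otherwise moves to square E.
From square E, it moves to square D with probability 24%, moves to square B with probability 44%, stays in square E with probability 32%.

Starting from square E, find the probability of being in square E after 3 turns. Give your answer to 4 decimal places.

0.3750

Propagate the distribution vector 3 turns from square E.
After 0 turns: (0.0000, 0.0000, 1.0000)
After 1 turn: (0.4400, 0.2400, 0.3200)
After 2 turns: (0.3568, 0.2752, 0.3680)
After 3 turns: (0.3564, 0.2685, 0.3750)
P(in square E after 3 turns) = 0.3750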